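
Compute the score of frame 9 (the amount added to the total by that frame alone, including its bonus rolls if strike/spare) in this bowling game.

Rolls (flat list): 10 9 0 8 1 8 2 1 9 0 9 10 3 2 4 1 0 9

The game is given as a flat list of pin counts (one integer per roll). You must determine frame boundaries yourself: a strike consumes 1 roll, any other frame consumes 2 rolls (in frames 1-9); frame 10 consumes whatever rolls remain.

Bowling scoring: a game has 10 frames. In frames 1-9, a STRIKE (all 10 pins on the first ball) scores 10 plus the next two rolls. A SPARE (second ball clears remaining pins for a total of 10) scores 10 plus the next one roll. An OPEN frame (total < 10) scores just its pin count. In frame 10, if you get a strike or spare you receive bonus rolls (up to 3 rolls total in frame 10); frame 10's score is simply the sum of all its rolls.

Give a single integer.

Answer: 5

Derivation:
Frame 1: STRIKE. 10 + next two rolls (9+0) = 19. Cumulative: 19
Frame 2: OPEN (9+0=9). Cumulative: 28
Frame 3: OPEN (8+1=9). Cumulative: 37
Frame 4: SPARE (8+2=10). 10 + next roll (1) = 11. Cumulative: 48
Frame 5: SPARE (1+9=10). 10 + next roll (0) = 10. Cumulative: 58
Frame 6: OPEN (0+9=9). Cumulative: 67
Frame 7: STRIKE. 10 + next two rolls (3+2) = 15. Cumulative: 82
Frame 8: OPEN (3+2=5). Cumulative: 87
Frame 9: OPEN (4+1=5). Cumulative: 92
Frame 10: OPEN. Sum of all frame-10 rolls (0+9) = 9. Cumulative: 101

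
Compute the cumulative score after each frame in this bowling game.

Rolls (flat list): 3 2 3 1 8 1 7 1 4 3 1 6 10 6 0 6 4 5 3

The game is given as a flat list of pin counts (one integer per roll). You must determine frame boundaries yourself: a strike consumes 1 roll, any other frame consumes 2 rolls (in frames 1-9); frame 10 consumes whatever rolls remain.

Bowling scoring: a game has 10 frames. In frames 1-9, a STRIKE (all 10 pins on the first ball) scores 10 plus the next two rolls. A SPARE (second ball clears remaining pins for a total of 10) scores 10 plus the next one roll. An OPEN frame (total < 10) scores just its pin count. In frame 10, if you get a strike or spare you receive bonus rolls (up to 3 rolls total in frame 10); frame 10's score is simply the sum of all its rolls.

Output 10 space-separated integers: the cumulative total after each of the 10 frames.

Frame 1: OPEN (3+2=5). Cumulative: 5
Frame 2: OPEN (3+1=4). Cumulative: 9
Frame 3: OPEN (8+1=9). Cumulative: 18
Frame 4: OPEN (7+1=8). Cumulative: 26
Frame 5: OPEN (4+3=7). Cumulative: 33
Frame 6: OPEN (1+6=7). Cumulative: 40
Frame 7: STRIKE. 10 + next two rolls (6+0) = 16. Cumulative: 56
Frame 8: OPEN (6+0=6). Cumulative: 62
Frame 9: SPARE (6+4=10). 10 + next roll (5) = 15. Cumulative: 77
Frame 10: OPEN. Sum of all frame-10 rolls (5+3) = 8. Cumulative: 85

Answer: 5 9 18 26 33 40 56 62 77 85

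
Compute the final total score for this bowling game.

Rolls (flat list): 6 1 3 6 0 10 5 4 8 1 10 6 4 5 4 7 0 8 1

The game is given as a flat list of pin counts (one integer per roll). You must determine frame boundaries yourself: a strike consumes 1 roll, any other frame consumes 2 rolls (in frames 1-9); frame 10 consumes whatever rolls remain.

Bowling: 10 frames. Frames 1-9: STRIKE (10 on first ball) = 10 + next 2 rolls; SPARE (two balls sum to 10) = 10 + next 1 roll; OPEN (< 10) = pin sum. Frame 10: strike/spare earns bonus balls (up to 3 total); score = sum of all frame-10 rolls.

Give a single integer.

Frame 1: OPEN (6+1=7). Cumulative: 7
Frame 2: OPEN (3+6=9). Cumulative: 16
Frame 3: SPARE (0+10=10). 10 + next roll (5) = 15. Cumulative: 31
Frame 4: OPEN (5+4=9). Cumulative: 40
Frame 5: OPEN (8+1=9). Cumulative: 49
Frame 6: STRIKE. 10 + next two rolls (6+4) = 20. Cumulative: 69
Frame 7: SPARE (6+4=10). 10 + next roll (5) = 15. Cumulative: 84
Frame 8: OPEN (5+4=9). Cumulative: 93
Frame 9: OPEN (7+0=7). Cumulative: 100
Frame 10: OPEN. Sum of all frame-10 rolls (8+1) = 9. Cumulative: 109

Answer: 109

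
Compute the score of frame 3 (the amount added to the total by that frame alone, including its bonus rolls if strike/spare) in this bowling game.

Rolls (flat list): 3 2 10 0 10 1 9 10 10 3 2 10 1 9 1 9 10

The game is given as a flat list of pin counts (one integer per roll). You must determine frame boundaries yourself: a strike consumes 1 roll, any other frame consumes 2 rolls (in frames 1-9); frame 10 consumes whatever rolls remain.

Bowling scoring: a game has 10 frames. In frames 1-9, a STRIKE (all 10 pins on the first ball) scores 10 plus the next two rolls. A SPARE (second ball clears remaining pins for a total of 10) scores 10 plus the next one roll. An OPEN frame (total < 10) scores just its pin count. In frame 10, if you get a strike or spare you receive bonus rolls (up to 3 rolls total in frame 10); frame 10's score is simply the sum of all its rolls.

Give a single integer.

Answer: 11

Derivation:
Frame 1: OPEN (3+2=5). Cumulative: 5
Frame 2: STRIKE. 10 + next two rolls (0+10) = 20. Cumulative: 25
Frame 3: SPARE (0+10=10). 10 + next roll (1) = 11. Cumulative: 36
Frame 4: SPARE (1+9=10). 10 + next roll (10) = 20. Cumulative: 56
Frame 5: STRIKE. 10 + next two rolls (10+3) = 23. Cumulative: 79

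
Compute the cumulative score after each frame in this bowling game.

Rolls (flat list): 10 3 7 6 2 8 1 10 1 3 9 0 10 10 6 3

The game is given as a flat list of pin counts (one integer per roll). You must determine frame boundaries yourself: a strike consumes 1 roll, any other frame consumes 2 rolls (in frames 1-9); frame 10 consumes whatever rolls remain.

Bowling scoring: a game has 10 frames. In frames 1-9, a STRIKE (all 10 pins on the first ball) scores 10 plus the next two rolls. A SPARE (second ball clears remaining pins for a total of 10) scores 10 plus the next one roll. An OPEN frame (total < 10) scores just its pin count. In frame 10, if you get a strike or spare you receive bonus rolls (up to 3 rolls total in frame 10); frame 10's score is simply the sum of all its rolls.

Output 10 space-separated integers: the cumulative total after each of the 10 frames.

Frame 1: STRIKE. 10 + next two rolls (3+7) = 20. Cumulative: 20
Frame 2: SPARE (3+7=10). 10 + next roll (6) = 16. Cumulative: 36
Frame 3: OPEN (6+2=8). Cumulative: 44
Frame 4: OPEN (8+1=9). Cumulative: 53
Frame 5: STRIKE. 10 + next two rolls (1+3) = 14. Cumulative: 67
Frame 6: OPEN (1+3=4). Cumulative: 71
Frame 7: OPEN (9+0=9). Cumulative: 80
Frame 8: STRIKE. 10 + next two rolls (10+6) = 26. Cumulative: 106
Frame 9: STRIKE. 10 + next two rolls (6+3) = 19. Cumulative: 125
Frame 10: OPEN. Sum of all frame-10 rolls (6+3) = 9. Cumulative: 134

Answer: 20 36 44 53 67 71 80 106 125 134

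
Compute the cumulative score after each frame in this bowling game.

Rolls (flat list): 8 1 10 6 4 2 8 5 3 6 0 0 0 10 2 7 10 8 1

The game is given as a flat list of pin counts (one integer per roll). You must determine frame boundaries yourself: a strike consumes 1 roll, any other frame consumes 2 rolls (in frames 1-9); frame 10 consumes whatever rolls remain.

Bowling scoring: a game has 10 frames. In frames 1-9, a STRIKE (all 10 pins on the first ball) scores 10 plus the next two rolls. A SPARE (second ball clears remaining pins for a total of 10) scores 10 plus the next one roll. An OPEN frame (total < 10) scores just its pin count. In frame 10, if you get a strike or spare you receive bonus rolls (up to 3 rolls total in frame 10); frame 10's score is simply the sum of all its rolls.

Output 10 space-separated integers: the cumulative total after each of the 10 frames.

Frame 1: OPEN (8+1=9). Cumulative: 9
Frame 2: STRIKE. 10 + next two rolls (6+4) = 20. Cumulative: 29
Frame 3: SPARE (6+4=10). 10 + next roll (2) = 12. Cumulative: 41
Frame 4: SPARE (2+8=10). 10 + next roll (5) = 15. Cumulative: 56
Frame 5: OPEN (5+3=8). Cumulative: 64
Frame 6: OPEN (6+0=6). Cumulative: 70
Frame 7: OPEN (0+0=0). Cumulative: 70
Frame 8: STRIKE. 10 + next two rolls (2+7) = 19. Cumulative: 89
Frame 9: OPEN (2+7=9). Cumulative: 98
Frame 10: STRIKE. Sum of all frame-10 rolls (10+8+1) = 19. Cumulative: 117

Answer: 9 29 41 56 64 70 70 89 98 117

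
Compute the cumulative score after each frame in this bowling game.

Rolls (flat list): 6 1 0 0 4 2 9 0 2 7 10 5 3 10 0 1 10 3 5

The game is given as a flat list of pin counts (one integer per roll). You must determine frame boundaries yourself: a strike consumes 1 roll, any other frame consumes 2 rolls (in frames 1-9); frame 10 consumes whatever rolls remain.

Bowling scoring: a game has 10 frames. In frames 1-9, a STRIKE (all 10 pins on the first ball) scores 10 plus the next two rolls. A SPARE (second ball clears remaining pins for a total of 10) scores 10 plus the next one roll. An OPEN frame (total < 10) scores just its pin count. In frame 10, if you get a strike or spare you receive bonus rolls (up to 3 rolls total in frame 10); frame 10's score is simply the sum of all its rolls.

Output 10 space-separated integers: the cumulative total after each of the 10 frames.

Answer: 7 7 13 22 31 49 57 68 69 87

Derivation:
Frame 1: OPEN (6+1=7). Cumulative: 7
Frame 2: OPEN (0+0=0). Cumulative: 7
Frame 3: OPEN (4+2=6). Cumulative: 13
Frame 4: OPEN (9+0=9). Cumulative: 22
Frame 5: OPEN (2+7=9). Cumulative: 31
Frame 6: STRIKE. 10 + next two rolls (5+3) = 18. Cumulative: 49
Frame 7: OPEN (5+3=8). Cumulative: 57
Frame 8: STRIKE. 10 + next two rolls (0+1) = 11. Cumulative: 68
Frame 9: OPEN (0+1=1). Cumulative: 69
Frame 10: STRIKE. Sum of all frame-10 rolls (10+3+5) = 18. Cumulative: 87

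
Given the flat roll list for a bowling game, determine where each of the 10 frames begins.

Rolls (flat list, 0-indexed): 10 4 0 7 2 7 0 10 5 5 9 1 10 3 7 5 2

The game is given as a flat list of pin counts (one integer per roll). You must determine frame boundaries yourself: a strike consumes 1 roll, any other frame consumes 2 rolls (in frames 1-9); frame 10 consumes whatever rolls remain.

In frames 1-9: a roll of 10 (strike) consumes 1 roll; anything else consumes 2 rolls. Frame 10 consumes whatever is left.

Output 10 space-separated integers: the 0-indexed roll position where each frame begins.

Answer: 0 1 3 5 7 8 10 12 13 15

Derivation:
Frame 1 starts at roll index 0: roll=10 (strike), consumes 1 roll
Frame 2 starts at roll index 1: rolls=4,0 (sum=4), consumes 2 rolls
Frame 3 starts at roll index 3: rolls=7,2 (sum=9), consumes 2 rolls
Frame 4 starts at roll index 5: rolls=7,0 (sum=7), consumes 2 rolls
Frame 5 starts at roll index 7: roll=10 (strike), consumes 1 roll
Frame 6 starts at roll index 8: rolls=5,5 (sum=10), consumes 2 rolls
Frame 7 starts at roll index 10: rolls=9,1 (sum=10), consumes 2 rolls
Frame 8 starts at roll index 12: roll=10 (strike), consumes 1 roll
Frame 9 starts at roll index 13: rolls=3,7 (sum=10), consumes 2 rolls
Frame 10 starts at roll index 15: 2 remaining rolls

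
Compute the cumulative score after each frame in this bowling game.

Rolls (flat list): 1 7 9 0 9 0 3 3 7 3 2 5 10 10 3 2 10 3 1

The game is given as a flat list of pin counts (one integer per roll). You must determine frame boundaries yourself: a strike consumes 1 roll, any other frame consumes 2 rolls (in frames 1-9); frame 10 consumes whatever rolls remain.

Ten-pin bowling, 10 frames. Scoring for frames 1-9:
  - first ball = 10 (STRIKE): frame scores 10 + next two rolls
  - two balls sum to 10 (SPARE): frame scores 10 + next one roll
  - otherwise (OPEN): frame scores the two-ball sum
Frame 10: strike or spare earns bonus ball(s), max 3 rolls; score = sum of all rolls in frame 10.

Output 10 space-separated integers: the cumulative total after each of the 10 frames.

Answer: 8 17 26 32 44 51 74 89 94 108

Derivation:
Frame 1: OPEN (1+7=8). Cumulative: 8
Frame 2: OPEN (9+0=9). Cumulative: 17
Frame 3: OPEN (9+0=9). Cumulative: 26
Frame 4: OPEN (3+3=6). Cumulative: 32
Frame 5: SPARE (7+3=10). 10 + next roll (2) = 12. Cumulative: 44
Frame 6: OPEN (2+5=7). Cumulative: 51
Frame 7: STRIKE. 10 + next two rolls (10+3) = 23. Cumulative: 74
Frame 8: STRIKE. 10 + next two rolls (3+2) = 15. Cumulative: 89
Frame 9: OPEN (3+2=5). Cumulative: 94
Frame 10: STRIKE. Sum of all frame-10 rolls (10+3+1) = 14. Cumulative: 108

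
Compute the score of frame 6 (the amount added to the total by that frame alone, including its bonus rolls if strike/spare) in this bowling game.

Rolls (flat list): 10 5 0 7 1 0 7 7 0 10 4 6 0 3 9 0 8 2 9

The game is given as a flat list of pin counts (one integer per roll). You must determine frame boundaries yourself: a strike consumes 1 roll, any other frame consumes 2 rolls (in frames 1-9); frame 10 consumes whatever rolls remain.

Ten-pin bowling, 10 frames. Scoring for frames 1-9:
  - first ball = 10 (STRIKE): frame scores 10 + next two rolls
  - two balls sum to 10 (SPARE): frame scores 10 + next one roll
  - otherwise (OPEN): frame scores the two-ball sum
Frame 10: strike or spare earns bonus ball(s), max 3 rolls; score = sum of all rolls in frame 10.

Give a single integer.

Frame 1: STRIKE. 10 + next two rolls (5+0) = 15. Cumulative: 15
Frame 2: OPEN (5+0=5). Cumulative: 20
Frame 3: OPEN (7+1=8). Cumulative: 28
Frame 4: OPEN (0+7=7). Cumulative: 35
Frame 5: OPEN (7+0=7). Cumulative: 42
Frame 6: STRIKE. 10 + next two rolls (4+6) = 20. Cumulative: 62
Frame 7: SPARE (4+6=10). 10 + next roll (0) = 10. Cumulative: 72
Frame 8: OPEN (0+3=3). Cumulative: 75

Answer: 20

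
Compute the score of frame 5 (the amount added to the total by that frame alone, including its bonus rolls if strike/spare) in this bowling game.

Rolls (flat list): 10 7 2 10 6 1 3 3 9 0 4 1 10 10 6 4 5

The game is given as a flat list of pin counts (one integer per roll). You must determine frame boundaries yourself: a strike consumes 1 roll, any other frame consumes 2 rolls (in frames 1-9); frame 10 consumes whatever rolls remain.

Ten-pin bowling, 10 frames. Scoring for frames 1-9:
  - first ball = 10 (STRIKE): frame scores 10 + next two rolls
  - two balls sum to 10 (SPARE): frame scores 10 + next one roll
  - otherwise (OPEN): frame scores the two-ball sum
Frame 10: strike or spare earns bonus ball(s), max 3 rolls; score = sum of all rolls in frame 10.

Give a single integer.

Frame 1: STRIKE. 10 + next two rolls (7+2) = 19. Cumulative: 19
Frame 2: OPEN (7+2=9). Cumulative: 28
Frame 3: STRIKE. 10 + next two rolls (6+1) = 17. Cumulative: 45
Frame 4: OPEN (6+1=7). Cumulative: 52
Frame 5: OPEN (3+3=6). Cumulative: 58
Frame 6: OPEN (9+0=9). Cumulative: 67
Frame 7: OPEN (4+1=5). Cumulative: 72

Answer: 6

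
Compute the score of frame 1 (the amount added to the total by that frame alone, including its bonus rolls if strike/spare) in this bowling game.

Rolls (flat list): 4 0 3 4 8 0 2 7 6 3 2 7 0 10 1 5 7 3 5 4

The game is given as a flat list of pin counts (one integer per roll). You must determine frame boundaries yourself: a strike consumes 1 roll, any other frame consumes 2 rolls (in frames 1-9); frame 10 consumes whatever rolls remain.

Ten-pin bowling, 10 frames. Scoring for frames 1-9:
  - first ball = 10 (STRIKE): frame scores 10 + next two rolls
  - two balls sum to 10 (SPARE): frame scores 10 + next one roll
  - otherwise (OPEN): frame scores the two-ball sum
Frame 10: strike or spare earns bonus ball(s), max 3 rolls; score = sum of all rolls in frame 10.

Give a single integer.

Frame 1: OPEN (4+0=4). Cumulative: 4
Frame 2: OPEN (3+4=7). Cumulative: 11
Frame 3: OPEN (8+0=8). Cumulative: 19

Answer: 4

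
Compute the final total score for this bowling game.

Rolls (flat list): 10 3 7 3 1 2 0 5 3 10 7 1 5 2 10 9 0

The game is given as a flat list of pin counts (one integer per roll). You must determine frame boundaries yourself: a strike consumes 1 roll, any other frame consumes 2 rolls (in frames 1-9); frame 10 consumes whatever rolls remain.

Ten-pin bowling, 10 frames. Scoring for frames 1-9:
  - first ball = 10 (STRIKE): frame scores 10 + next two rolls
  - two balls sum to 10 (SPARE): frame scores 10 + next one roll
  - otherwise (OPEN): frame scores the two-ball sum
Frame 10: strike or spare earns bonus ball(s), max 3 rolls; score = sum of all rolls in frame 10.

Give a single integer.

Answer: 108

Derivation:
Frame 1: STRIKE. 10 + next two rolls (3+7) = 20. Cumulative: 20
Frame 2: SPARE (3+7=10). 10 + next roll (3) = 13. Cumulative: 33
Frame 3: OPEN (3+1=4). Cumulative: 37
Frame 4: OPEN (2+0=2). Cumulative: 39
Frame 5: OPEN (5+3=8). Cumulative: 47
Frame 6: STRIKE. 10 + next two rolls (7+1) = 18. Cumulative: 65
Frame 7: OPEN (7+1=8). Cumulative: 73
Frame 8: OPEN (5+2=7). Cumulative: 80
Frame 9: STRIKE. 10 + next two rolls (9+0) = 19. Cumulative: 99
Frame 10: OPEN. Sum of all frame-10 rolls (9+0) = 9. Cumulative: 108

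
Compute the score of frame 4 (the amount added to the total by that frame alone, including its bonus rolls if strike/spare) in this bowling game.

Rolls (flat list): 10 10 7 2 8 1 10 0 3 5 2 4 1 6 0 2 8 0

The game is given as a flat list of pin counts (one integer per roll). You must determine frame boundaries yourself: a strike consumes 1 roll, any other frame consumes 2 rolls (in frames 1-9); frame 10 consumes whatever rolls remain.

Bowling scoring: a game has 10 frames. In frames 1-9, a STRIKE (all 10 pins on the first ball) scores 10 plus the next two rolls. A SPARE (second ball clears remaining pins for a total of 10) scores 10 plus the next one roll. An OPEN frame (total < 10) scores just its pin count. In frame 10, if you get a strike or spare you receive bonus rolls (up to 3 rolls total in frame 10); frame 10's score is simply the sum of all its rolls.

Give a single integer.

Frame 1: STRIKE. 10 + next two rolls (10+7) = 27. Cumulative: 27
Frame 2: STRIKE. 10 + next two rolls (7+2) = 19. Cumulative: 46
Frame 3: OPEN (7+2=9). Cumulative: 55
Frame 4: OPEN (8+1=9). Cumulative: 64
Frame 5: STRIKE. 10 + next two rolls (0+3) = 13. Cumulative: 77
Frame 6: OPEN (0+3=3). Cumulative: 80

Answer: 9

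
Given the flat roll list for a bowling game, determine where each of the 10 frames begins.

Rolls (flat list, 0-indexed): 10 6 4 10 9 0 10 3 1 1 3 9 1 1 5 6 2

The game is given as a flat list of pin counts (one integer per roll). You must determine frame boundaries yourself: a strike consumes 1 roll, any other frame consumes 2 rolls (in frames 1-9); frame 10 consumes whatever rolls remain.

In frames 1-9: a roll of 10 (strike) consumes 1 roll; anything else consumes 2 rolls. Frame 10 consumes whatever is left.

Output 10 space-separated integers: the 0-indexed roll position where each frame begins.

Frame 1 starts at roll index 0: roll=10 (strike), consumes 1 roll
Frame 2 starts at roll index 1: rolls=6,4 (sum=10), consumes 2 rolls
Frame 3 starts at roll index 3: roll=10 (strike), consumes 1 roll
Frame 4 starts at roll index 4: rolls=9,0 (sum=9), consumes 2 rolls
Frame 5 starts at roll index 6: roll=10 (strike), consumes 1 roll
Frame 6 starts at roll index 7: rolls=3,1 (sum=4), consumes 2 rolls
Frame 7 starts at roll index 9: rolls=1,3 (sum=4), consumes 2 rolls
Frame 8 starts at roll index 11: rolls=9,1 (sum=10), consumes 2 rolls
Frame 9 starts at roll index 13: rolls=1,5 (sum=6), consumes 2 rolls
Frame 10 starts at roll index 15: 2 remaining rolls

Answer: 0 1 3 4 6 7 9 11 13 15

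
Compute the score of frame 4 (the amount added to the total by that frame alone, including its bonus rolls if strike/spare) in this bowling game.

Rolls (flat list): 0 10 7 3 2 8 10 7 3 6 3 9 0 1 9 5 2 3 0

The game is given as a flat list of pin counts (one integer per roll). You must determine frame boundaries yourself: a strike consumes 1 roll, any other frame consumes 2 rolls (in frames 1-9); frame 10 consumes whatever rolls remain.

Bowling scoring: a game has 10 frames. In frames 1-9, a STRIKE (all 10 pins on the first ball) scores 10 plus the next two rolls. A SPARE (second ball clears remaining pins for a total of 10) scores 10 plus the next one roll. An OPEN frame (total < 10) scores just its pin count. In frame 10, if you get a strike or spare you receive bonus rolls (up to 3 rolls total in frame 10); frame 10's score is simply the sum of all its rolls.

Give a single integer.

Answer: 20

Derivation:
Frame 1: SPARE (0+10=10). 10 + next roll (7) = 17. Cumulative: 17
Frame 2: SPARE (7+3=10). 10 + next roll (2) = 12. Cumulative: 29
Frame 3: SPARE (2+8=10). 10 + next roll (10) = 20. Cumulative: 49
Frame 4: STRIKE. 10 + next two rolls (7+3) = 20. Cumulative: 69
Frame 5: SPARE (7+3=10). 10 + next roll (6) = 16. Cumulative: 85
Frame 6: OPEN (6+3=9). Cumulative: 94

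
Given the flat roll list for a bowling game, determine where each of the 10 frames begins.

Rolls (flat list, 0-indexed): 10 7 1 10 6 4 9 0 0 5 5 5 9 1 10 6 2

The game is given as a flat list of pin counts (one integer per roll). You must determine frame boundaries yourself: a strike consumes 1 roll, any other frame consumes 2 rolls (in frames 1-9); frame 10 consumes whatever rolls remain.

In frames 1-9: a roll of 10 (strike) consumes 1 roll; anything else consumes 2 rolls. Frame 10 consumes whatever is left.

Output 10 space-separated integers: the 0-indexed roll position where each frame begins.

Frame 1 starts at roll index 0: roll=10 (strike), consumes 1 roll
Frame 2 starts at roll index 1: rolls=7,1 (sum=8), consumes 2 rolls
Frame 3 starts at roll index 3: roll=10 (strike), consumes 1 roll
Frame 4 starts at roll index 4: rolls=6,4 (sum=10), consumes 2 rolls
Frame 5 starts at roll index 6: rolls=9,0 (sum=9), consumes 2 rolls
Frame 6 starts at roll index 8: rolls=0,5 (sum=5), consumes 2 rolls
Frame 7 starts at roll index 10: rolls=5,5 (sum=10), consumes 2 rolls
Frame 8 starts at roll index 12: rolls=9,1 (sum=10), consumes 2 rolls
Frame 9 starts at roll index 14: roll=10 (strike), consumes 1 roll
Frame 10 starts at roll index 15: 2 remaining rolls

Answer: 0 1 3 4 6 8 10 12 14 15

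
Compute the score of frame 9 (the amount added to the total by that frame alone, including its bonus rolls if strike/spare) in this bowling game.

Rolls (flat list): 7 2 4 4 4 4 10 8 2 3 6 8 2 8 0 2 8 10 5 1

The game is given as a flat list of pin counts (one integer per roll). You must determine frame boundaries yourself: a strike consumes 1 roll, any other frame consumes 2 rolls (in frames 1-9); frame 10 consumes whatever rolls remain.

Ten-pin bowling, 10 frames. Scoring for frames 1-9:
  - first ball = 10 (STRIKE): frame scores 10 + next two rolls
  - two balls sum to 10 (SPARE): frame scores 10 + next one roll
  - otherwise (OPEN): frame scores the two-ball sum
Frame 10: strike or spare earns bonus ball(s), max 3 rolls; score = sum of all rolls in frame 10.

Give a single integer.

Answer: 20

Derivation:
Frame 1: OPEN (7+2=9). Cumulative: 9
Frame 2: OPEN (4+4=8). Cumulative: 17
Frame 3: OPEN (4+4=8). Cumulative: 25
Frame 4: STRIKE. 10 + next two rolls (8+2) = 20. Cumulative: 45
Frame 5: SPARE (8+2=10). 10 + next roll (3) = 13. Cumulative: 58
Frame 6: OPEN (3+6=9). Cumulative: 67
Frame 7: SPARE (8+2=10). 10 + next roll (8) = 18. Cumulative: 85
Frame 8: OPEN (8+0=8). Cumulative: 93
Frame 9: SPARE (2+8=10). 10 + next roll (10) = 20. Cumulative: 113
Frame 10: STRIKE. Sum of all frame-10 rolls (10+5+1) = 16. Cumulative: 129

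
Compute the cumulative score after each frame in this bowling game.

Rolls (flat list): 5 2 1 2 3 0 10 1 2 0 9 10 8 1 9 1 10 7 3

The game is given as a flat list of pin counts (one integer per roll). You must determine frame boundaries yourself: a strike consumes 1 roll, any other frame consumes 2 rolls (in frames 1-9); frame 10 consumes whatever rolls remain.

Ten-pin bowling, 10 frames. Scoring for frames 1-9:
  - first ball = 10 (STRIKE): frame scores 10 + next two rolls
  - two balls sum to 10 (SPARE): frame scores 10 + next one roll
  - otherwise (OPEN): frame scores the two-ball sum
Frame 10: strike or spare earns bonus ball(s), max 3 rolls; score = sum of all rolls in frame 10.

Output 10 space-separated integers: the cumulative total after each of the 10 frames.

Frame 1: OPEN (5+2=7). Cumulative: 7
Frame 2: OPEN (1+2=3). Cumulative: 10
Frame 3: OPEN (3+0=3). Cumulative: 13
Frame 4: STRIKE. 10 + next two rolls (1+2) = 13. Cumulative: 26
Frame 5: OPEN (1+2=3). Cumulative: 29
Frame 6: OPEN (0+9=9). Cumulative: 38
Frame 7: STRIKE. 10 + next two rolls (8+1) = 19. Cumulative: 57
Frame 8: OPEN (8+1=9). Cumulative: 66
Frame 9: SPARE (9+1=10). 10 + next roll (10) = 20. Cumulative: 86
Frame 10: STRIKE. Sum of all frame-10 rolls (10+7+3) = 20. Cumulative: 106

Answer: 7 10 13 26 29 38 57 66 86 106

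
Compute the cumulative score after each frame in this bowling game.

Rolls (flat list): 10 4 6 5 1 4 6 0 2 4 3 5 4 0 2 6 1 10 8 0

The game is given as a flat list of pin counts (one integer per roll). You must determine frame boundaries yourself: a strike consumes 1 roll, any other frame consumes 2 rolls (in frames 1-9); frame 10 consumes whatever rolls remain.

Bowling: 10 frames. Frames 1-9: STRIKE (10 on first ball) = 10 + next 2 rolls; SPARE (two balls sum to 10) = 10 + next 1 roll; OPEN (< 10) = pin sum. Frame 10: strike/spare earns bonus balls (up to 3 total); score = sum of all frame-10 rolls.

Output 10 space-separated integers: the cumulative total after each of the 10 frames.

Answer: 20 35 41 51 53 60 69 71 78 96

Derivation:
Frame 1: STRIKE. 10 + next two rolls (4+6) = 20. Cumulative: 20
Frame 2: SPARE (4+6=10). 10 + next roll (5) = 15. Cumulative: 35
Frame 3: OPEN (5+1=6). Cumulative: 41
Frame 4: SPARE (4+6=10). 10 + next roll (0) = 10. Cumulative: 51
Frame 5: OPEN (0+2=2). Cumulative: 53
Frame 6: OPEN (4+3=7). Cumulative: 60
Frame 7: OPEN (5+4=9). Cumulative: 69
Frame 8: OPEN (0+2=2). Cumulative: 71
Frame 9: OPEN (6+1=7). Cumulative: 78
Frame 10: STRIKE. Sum of all frame-10 rolls (10+8+0) = 18. Cumulative: 96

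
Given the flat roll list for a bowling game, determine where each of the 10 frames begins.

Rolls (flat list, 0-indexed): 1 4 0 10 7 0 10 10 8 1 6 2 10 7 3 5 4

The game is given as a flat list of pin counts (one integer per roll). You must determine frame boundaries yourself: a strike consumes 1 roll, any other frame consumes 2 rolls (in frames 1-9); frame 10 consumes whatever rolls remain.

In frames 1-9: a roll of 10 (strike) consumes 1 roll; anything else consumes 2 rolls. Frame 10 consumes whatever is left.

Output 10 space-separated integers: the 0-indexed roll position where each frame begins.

Answer: 0 2 4 6 7 8 10 12 13 15

Derivation:
Frame 1 starts at roll index 0: rolls=1,4 (sum=5), consumes 2 rolls
Frame 2 starts at roll index 2: rolls=0,10 (sum=10), consumes 2 rolls
Frame 3 starts at roll index 4: rolls=7,0 (sum=7), consumes 2 rolls
Frame 4 starts at roll index 6: roll=10 (strike), consumes 1 roll
Frame 5 starts at roll index 7: roll=10 (strike), consumes 1 roll
Frame 6 starts at roll index 8: rolls=8,1 (sum=9), consumes 2 rolls
Frame 7 starts at roll index 10: rolls=6,2 (sum=8), consumes 2 rolls
Frame 8 starts at roll index 12: roll=10 (strike), consumes 1 roll
Frame 9 starts at roll index 13: rolls=7,3 (sum=10), consumes 2 rolls
Frame 10 starts at roll index 15: 2 remaining rolls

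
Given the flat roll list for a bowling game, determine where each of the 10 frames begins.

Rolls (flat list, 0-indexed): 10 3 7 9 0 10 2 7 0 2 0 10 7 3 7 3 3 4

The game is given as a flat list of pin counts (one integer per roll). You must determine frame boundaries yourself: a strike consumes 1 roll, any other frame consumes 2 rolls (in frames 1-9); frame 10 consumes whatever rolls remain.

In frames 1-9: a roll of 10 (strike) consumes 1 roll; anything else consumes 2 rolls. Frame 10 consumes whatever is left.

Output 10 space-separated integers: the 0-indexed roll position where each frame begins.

Frame 1 starts at roll index 0: roll=10 (strike), consumes 1 roll
Frame 2 starts at roll index 1: rolls=3,7 (sum=10), consumes 2 rolls
Frame 3 starts at roll index 3: rolls=9,0 (sum=9), consumes 2 rolls
Frame 4 starts at roll index 5: roll=10 (strike), consumes 1 roll
Frame 5 starts at roll index 6: rolls=2,7 (sum=9), consumes 2 rolls
Frame 6 starts at roll index 8: rolls=0,2 (sum=2), consumes 2 rolls
Frame 7 starts at roll index 10: rolls=0,10 (sum=10), consumes 2 rolls
Frame 8 starts at roll index 12: rolls=7,3 (sum=10), consumes 2 rolls
Frame 9 starts at roll index 14: rolls=7,3 (sum=10), consumes 2 rolls
Frame 10 starts at roll index 16: 2 remaining rolls

Answer: 0 1 3 5 6 8 10 12 14 16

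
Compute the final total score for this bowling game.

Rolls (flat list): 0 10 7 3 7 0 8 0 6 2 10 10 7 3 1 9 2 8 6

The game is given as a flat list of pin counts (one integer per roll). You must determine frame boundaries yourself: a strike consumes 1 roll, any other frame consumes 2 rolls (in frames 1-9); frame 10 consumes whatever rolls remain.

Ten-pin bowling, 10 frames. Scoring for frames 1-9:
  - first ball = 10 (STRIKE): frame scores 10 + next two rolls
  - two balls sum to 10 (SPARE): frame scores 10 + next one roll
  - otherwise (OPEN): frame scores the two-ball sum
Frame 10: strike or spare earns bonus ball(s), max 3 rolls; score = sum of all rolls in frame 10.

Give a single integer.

Answer: 143

Derivation:
Frame 1: SPARE (0+10=10). 10 + next roll (7) = 17. Cumulative: 17
Frame 2: SPARE (7+3=10). 10 + next roll (7) = 17. Cumulative: 34
Frame 3: OPEN (7+0=7). Cumulative: 41
Frame 4: OPEN (8+0=8). Cumulative: 49
Frame 5: OPEN (6+2=8). Cumulative: 57
Frame 6: STRIKE. 10 + next two rolls (10+7) = 27. Cumulative: 84
Frame 7: STRIKE. 10 + next two rolls (7+3) = 20. Cumulative: 104
Frame 8: SPARE (7+3=10). 10 + next roll (1) = 11. Cumulative: 115
Frame 9: SPARE (1+9=10). 10 + next roll (2) = 12. Cumulative: 127
Frame 10: SPARE. Sum of all frame-10 rolls (2+8+6) = 16. Cumulative: 143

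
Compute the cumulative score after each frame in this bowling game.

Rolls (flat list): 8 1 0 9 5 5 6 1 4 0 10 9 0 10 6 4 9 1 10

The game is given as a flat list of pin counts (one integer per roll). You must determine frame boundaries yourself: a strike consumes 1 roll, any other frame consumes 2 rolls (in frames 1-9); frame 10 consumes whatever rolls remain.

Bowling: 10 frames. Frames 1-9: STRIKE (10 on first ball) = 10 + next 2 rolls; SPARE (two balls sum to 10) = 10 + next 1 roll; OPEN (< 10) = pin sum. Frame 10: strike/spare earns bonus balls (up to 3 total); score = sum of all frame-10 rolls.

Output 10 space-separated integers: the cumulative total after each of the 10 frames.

Frame 1: OPEN (8+1=9). Cumulative: 9
Frame 2: OPEN (0+9=9). Cumulative: 18
Frame 3: SPARE (5+5=10). 10 + next roll (6) = 16. Cumulative: 34
Frame 4: OPEN (6+1=7). Cumulative: 41
Frame 5: OPEN (4+0=4). Cumulative: 45
Frame 6: STRIKE. 10 + next two rolls (9+0) = 19. Cumulative: 64
Frame 7: OPEN (9+0=9). Cumulative: 73
Frame 8: STRIKE. 10 + next two rolls (6+4) = 20. Cumulative: 93
Frame 9: SPARE (6+4=10). 10 + next roll (9) = 19. Cumulative: 112
Frame 10: SPARE. Sum of all frame-10 rolls (9+1+10) = 20. Cumulative: 132

Answer: 9 18 34 41 45 64 73 93 112 132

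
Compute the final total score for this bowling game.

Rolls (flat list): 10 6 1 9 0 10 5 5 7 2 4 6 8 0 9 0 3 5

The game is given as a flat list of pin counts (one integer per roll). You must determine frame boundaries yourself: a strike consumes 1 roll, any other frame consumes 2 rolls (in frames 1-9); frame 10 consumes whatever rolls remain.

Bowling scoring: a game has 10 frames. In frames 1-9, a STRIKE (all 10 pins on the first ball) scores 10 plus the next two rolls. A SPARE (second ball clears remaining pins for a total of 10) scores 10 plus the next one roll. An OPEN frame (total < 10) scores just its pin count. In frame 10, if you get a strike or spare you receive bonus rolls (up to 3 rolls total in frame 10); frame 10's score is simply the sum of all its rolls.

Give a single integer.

Answer: 122

Derivation:
Frame 1: STRIKE. 10 + next two rolls (6+1) = 17. Cumulative: 17
Frame 2: OPEN (6+1=7). Cumulative: 24
Frame 3: OPEN (9+0=9). Cumulative: 33
Frame 4: STRIKE. 10 + next two rolls (5+5) = 20. Cumulative: 53
Frame 5: SPARE (5+5=10). 10 + next roll (7) = 17. Cumulative: 70
Frame 6: OPEN (7+2=9). Cumulative: 79
Frame 7: SPARE (4+6=10). 10 + next roll (8) = 18. Cumulative: 97
Frame 8: OPEN (8+0=8). Cumulative: 105
Frame 9: OPEN (9+0=9). Cumulative: 114
Frame 10: OPEN. Sum of all frame-10 rolls (3+5) = 8. Cumulative: 122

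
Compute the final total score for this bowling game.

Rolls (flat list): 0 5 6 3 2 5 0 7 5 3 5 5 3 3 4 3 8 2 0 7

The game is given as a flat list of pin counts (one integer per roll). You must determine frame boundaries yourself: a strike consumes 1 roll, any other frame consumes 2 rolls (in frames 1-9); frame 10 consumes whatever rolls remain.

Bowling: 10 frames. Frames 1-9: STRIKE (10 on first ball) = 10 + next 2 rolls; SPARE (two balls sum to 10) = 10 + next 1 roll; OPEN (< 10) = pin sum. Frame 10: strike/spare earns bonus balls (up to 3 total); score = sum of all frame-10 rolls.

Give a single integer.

Answer: 79

Derivation:
Frame 1: OPEN (0+5=5). Cumulative: 5
Frame 2: OPEN (6+3=9). Cumulative: 14
Frame 3: OPEN (2+5=7). Cumulative: 21
Frame 4: OPEN (0+7=7). Cumulative: 28
Frame 5: OPEN (5+3=8). Cumulative: 36
Frame 6: SPARE (5+5=10). 10 + next roll (3) = 13. Cumulative: 49
Frame 7: OPEN (3+3=6). Cumulative: 55
Frame 8: OPEN (4+3=7). Cumulative: 62
Frame 9: SPARE (8+2=10). 10 + next roll (0) = 10. Cumulative: 72
Frame 10: OPEN. Sum of all frame-10 rolls (0+7) = 7. Cumulative: 79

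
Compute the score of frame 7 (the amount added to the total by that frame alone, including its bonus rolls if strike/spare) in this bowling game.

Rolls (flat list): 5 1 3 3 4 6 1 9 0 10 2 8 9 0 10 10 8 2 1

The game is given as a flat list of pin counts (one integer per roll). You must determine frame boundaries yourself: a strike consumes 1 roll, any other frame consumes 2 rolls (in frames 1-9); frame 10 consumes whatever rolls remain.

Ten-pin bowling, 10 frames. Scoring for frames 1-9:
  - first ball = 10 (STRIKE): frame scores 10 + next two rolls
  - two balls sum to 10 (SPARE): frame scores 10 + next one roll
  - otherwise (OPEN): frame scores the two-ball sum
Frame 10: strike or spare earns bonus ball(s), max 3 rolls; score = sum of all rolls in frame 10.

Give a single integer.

Frame 1: OPEN (5+1=6). Cumulative: 6
Frame 2: OPEN (3+3=6). Cumulative: 12
Frame 3: SPARE (4+6=10). 10 + next roll (1) = 11. Cumulative: 23
Frame 4: SPARE (1+9=10). 10 + next roll (0) = 10. Cumulative: 33
Frame 5: SPARE (0+10=10). 10 + next roll (2) = 12. Cumulative: 45
Frame 6: SPARE (2+8=10). 10 + next roll (9) = 19. Cumulative: 64
Frame 7: OPEN (9+0=9). Cumulative: 73
Frame 8: STRIKE. 10 + next two rolls (10+8) = 28. Cumulative: 101
Frame 9: STRIKE. 10 + next two rolls (8+2) = 20. Cumulative: 121

Answer: 9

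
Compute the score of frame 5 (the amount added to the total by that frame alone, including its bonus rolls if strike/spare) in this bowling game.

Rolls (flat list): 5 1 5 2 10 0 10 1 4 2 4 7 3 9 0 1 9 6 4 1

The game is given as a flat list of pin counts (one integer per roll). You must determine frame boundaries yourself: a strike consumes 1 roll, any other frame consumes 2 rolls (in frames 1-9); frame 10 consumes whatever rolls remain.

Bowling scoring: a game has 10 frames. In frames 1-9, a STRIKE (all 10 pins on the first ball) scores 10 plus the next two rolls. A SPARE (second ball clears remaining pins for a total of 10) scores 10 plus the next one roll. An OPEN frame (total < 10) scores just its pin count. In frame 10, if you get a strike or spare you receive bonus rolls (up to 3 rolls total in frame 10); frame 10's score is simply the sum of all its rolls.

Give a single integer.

Answer: 5

Derivation:
Frame 1: OPEN (5+1=6). Cumulative: 6
Frame 2: OPEN (5+2=7). Cumulative: 13
Frame 3: STRIKE. 10 + next two rolls (0+10) = 20. Cumulative: 33
Frame 4: SPARE (0+10=10). 10 + next roll (1) = 11. Cumulative: 44
Frame 5: OPEN (1+4=5). Cumulative: 49
Frame 6: OPEN (2+4=6). Cumulative: 55
Frame 7: SPARE (7+3=10). 10 + next roll (9) = 19. Cumulative: 74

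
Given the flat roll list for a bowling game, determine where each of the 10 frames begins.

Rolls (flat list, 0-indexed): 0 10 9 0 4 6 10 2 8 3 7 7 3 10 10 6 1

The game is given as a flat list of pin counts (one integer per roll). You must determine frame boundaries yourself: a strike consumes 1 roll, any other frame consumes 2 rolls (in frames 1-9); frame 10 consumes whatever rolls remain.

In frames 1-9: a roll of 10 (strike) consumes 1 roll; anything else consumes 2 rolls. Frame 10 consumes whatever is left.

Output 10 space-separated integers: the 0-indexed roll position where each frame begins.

Answer: 0 2 4 6 7 9 11 13 14 15

Derivation:
Frame 1 starts at roll index 0: rolls=0,10 (sum=10), consumes 2 rolls
Frame 2 starts at roll index 2: rolls=9,0 (sum=9), consumes 2 rolls
Frame 3 starts at roll index 4: rolls=4,6 (sum=10), consumes 2 rolls
Frame 4 starts at roll index 6: roll=10 (strike), consumes 1 roll
Frame 5 starts at roll index 7: rolls=2,8 (sum=10), consumes 2 rolls
Frame 6 starts at roll index 9: rolls=3,7 (sum=10), consumes 2 rolls
Frame 7 starts at roll index 11: rolls=7,3 (sum=10), consumes 2 rolls
Frame 8 starts at roll index 13: roll=10 (strike), consumes 1 roll
Frame 9 starts at roll index 14: roll=10 (strike), consumes 1 roll
Frame 10 starts at roll index 15: 2 remaining rolls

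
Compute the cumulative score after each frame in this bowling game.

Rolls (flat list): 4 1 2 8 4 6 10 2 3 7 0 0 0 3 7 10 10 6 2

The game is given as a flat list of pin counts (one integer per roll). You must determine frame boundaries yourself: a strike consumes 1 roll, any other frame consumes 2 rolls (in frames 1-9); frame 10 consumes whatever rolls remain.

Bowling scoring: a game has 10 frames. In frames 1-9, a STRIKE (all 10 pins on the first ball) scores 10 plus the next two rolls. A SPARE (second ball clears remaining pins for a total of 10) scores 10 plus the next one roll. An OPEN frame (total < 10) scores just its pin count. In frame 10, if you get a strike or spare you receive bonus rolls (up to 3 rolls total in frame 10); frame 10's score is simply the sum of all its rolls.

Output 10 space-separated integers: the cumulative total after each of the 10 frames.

Answer: 5 19 39 54 59 66 66 86 112 130

Derivation:
Frame 1: OPEN (4+1=5). Cumulative: 5
Frame 2: SPARE (2+8=10). 10 + next roll (4) = 14. Cumulative: 19
Frame 3: SPARE (4+6=10). 10 + next roll (10) = 20. Cumulative: 39
Frame 4: STRIKE. 10 + next two rolls (2+3) = 15. Cumulative: 54
Frame 5: OPEN (2+3=5). Cumulative: 59
Frame 6: OPEN (7+0=7). Cumulative: 66
Frame 7: OPEN (0+0=0). Cumulative: 66
Frame 8: SPARE (3+7=10). 10 + next roll (10) = 20. Cumulative: 86
Frame 9: STRIKE. 10 + next two rolls (10+6) = 26. Cumulative: 112
Frame 10: STRIKE. Sum of all frame-10 rolls (10+6+2) = 18. Cumulative: 130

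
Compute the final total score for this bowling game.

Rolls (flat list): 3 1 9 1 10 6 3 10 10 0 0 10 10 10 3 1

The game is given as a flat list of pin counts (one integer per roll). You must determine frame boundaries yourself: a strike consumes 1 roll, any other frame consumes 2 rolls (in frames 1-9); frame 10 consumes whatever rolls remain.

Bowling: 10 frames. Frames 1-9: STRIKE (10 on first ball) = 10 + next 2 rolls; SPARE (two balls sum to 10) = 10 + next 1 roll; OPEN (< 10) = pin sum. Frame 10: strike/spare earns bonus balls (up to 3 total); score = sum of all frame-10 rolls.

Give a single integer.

Frame 1: OPEN (3+1=4). Cumulative: 4
Frame 2: SPARE (9+1=10). 10 + next roll (10) = 20. Cumulative: 24
Frame 3: STRIKE. 10 + next two rolls (6+3) = 19. Cumulative: 43
Frame 4: OPEN (6+3=9). Cumulative: 52
Frame 5: STRIKE. 10 + next two rolls (10+0) = 20. Cumulative: 72
Frame 6: STRIKE. 10 + next two rolls (0+0) = 10. Cumulative: 82
Frame 7: OPEN (0+0=0). Cumulative: 82
Frame 8: STRIKE. 10 + next two rolls (10+10) = 30. Cumulative: 112
Frame 9: STRIKE. 10 + next two rolls (10+3) = 23. Cumulative: 135
Frame 10: STRIKE. Sum of all frame-10 rolls (10+3+1) = 14. Cumulative: 149

Answer: 149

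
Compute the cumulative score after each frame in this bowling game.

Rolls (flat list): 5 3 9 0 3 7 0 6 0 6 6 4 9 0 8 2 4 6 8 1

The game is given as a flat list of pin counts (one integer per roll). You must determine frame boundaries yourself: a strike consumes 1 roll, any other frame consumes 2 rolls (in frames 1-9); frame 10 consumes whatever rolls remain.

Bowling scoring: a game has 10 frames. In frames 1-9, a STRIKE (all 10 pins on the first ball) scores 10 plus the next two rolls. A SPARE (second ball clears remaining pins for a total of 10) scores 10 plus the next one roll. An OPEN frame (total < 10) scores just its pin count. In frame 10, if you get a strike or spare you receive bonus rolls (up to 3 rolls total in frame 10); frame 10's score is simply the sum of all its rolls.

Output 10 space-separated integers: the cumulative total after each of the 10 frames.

Answer: 8 17 27 33 39 58 67 81 99 108

Derivation:
Frame 1: OPEN (5+3=8). Cumulative: 8
Frame 2: OPEN (9+0=9). Cumulative: 17
Frame 3: SPARE (3+7=10). 10 + next roll (0) = 10. Cumulative: 27
Frame 4: OPEN (0+6=6). Cumulative: 33
Frame 5: OPEN (0+6=6). Cumulative: 39
Frame 6: SPARE (6+4=10). 10 + next roll (9) = 19. Cumulative: 58
Frame 7: OPEN (9+0=9). Cumulative: 67
Frame 8: SPARE (8+2=10). 10 + next roll (4) = 14. Cumulative: 81
Frame 9: SPARE (4+6=10). 10 + next roll (8) = 18. Cumulative: 99
Frame 10: OPEN. Sum of all frame-10 rolls (8+1) = 9. Cumulative: 108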